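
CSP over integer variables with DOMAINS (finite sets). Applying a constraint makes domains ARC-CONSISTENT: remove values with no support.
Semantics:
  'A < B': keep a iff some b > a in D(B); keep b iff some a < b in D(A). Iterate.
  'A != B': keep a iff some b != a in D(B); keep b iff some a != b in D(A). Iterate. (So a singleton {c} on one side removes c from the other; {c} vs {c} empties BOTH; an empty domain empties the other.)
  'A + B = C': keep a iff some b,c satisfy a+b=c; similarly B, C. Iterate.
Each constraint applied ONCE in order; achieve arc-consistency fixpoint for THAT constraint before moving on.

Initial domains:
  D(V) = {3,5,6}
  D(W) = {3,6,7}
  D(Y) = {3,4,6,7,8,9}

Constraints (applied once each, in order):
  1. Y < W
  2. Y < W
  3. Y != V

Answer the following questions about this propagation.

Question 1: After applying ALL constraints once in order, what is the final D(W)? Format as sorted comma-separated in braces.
Constraint 1 (Y < W) on D(Y)={3,4,6,7,8,9} D(W)={3,6,7}: Y {3,4,6,7,8,9}->{3,4,6}; W {3,6,7}->{6,7}
Constraint 2 (Y < W) on D(Y)={3,4,6} D(W)={6,7}: no change
Constraint 3 (Y != V) on D(Y)={3,4,6} D(V)={3,5,6}: no change
So after all 3 constraints: D(W) = {6,7}

Answer: {6,7}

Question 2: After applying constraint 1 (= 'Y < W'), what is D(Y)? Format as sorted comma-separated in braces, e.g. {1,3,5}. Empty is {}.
Constraint 1 (Y < W) on D(Y)={3,4,6,7,8,9} D(W)={3,6,7}: Y {3,4,6,7,8,9}->{3,4,6}; W {3,6,7}->{6,7}
So after constraint 1: D(Y) = {3,4,6}

Answer: {3,4,6}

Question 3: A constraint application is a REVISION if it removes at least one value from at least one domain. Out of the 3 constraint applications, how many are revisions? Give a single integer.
Answer: 1

Derivation:
Constraint 1 (Y < W) on D(Y)={3,4,6,7,8,9} D(W)={3,6,7}: Y {3,4,6,7,8,9}->{3,4,6}; W {3,6,7}->{6,7} => REVISION
Constraint 2 (Y < W) on D(Y)={3,4,6} D(W)={6,7}: no change => not a revision
Constraint 3 (Y != V) on D(Y)={3,4,6} D(V)={3,5,6}: no change => not a revision
Total revisions = 1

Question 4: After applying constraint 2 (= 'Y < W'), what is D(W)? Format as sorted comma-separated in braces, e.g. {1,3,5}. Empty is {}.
Answer: {6,7}

Derivation:
Constraint 1 (Y < W) on D(Y)={3,4,6,7,8,9} D(W)={3,6,7}: Y {3,4,6,7,8,9}->{3,4,6}; W {3,6,7}->{6,7}
Constraint 2 (Y < W) on D(Y)={3,4,6} D(W)={6,7}: no change
So after constraint 2: D(W) = {6,7}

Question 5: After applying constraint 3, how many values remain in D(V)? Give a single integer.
Answer: 3

Derivation:
Constraint 1 (Y < W) on D(Y)={3,4,6,7,8,9} D(W)={3,6,7}: Y {3,4,6,7,8,9}->{3,4,6}; W {3,6,7}->{6,7}
Constraint 2 (Y < W) on D(Y)={3,4,6} D(W)={6,7}: no change
Constraint 3 (Y != V) on D(Y)={3,4,6} D(V)={3,5,6}: no change
So after constraint 3: D(V)={3,5,6}, size = 3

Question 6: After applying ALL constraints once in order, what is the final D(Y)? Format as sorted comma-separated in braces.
Answer: {3,4,6}

Derivation:
Constraint 1 (Y < W) on D(Y)={3,4,6,7,8,9} D(W)={3,6,7}: Y {3,4,6,7,8,9}->{3,4,6}; W {3,6,7}->{6,7}
Constraint 2 (Y < W) on D(Y)={3,4,6} D(W)={6,7}: no change
Constraint 3 (Y != V) on D(Y)={3,4,6} D(V)={3,5,6}: no change
So after all 3 constraints: D(Y) = {3,4,6}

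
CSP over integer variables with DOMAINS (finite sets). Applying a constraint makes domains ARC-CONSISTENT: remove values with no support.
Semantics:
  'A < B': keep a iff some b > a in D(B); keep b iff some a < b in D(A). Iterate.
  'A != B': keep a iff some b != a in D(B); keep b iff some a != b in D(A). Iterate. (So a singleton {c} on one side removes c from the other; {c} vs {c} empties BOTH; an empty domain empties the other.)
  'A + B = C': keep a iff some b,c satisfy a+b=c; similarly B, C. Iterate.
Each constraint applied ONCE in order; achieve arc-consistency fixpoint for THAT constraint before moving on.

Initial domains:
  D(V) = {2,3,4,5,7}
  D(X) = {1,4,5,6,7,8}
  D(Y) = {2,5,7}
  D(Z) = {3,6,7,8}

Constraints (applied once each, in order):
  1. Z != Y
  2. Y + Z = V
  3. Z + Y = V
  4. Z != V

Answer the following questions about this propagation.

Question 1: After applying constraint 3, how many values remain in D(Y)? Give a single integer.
Answer: 1

Derivation:
Constraint 1 (Z != Y) on D(Z)={3,6,7,8} D(Y)={2,5,7}: no change
Constraint 2 (Y + Z = V) on D(Y)={2,5,7} D(Z)={3,6,7,8} D(V)={2,3,4,5,7}: Y {2,5,7}->{2}; Z {3,6,7,8}->{3}; V {2,3,4,5,7}->{5}
Constraint 3 (Z + Y = V) on D(Z)={3} D(Y)={2} D(V)={5}: no change
So after constraint 3: D(Y)={2}, size = 1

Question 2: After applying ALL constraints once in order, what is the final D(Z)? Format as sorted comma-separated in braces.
Constraint 1 (Z != Y) on D(Z)={3,6,7,8} D(Y)={2,5,7}: no change
Constraint 2 (Y + Z = V) on D(Y)={2,5,7} D(Z)={3,6,7,8} D(V)={2,3,4,5,7}: Y {2,5,7}->{2}; Z {3,6,7,8}->{3}; V {2,3,4,5,7}->{5}
Constraint 3 (Z + Y = V) on D(Z)={3} D(Y)={2} D(V)={5}: no change
Constraint 4 (Z != V) on D(Z)={3} D(V)={5}: no change
So after all 4 constraints: D(Z) = {3}

Answer: {3}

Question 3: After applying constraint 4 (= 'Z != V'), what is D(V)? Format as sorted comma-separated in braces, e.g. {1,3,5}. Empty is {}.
Answer: {5}

Derivation:
Constraint 1 (Z != Y) on D(Z)={3,6,7,8} D(Y)={2,5,7}: no change
Constraint 2 (Y + Z = V) on D(Y)={2,5,7} D(Z)={3,6,7,8} D(V)={2,3,4,5,7}: Y {2,5,7}->{2}; Z {3,6,7,8}->{3}; V {2,3,4,5,7}->{5}
Constraint 3 (Z + Y = V) on D(Z)={3} D(Y)={2} D(V)={5}: no change
Constraint 4 (Z != V) on D(Z)={3} D(V)={5}: no change
So after constraint 4: D(V) = {5}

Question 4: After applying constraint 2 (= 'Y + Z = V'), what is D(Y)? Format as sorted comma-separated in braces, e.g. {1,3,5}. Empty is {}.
Answer: {2}

Derivation:
Constraint 1 (Z != Y) on D(Z)={3,6,7,8} D(Y)={2,5,7}: no change
Constraint 2 (Y + Z = V) on D(Y)={2,5,7} D(Z)={3,6,7,8} D(V)={2,3,4,5,7}: Y {2,5,7}->{2}; Z {3,6,7,8}->{3}; V {2,3,4,5,7}->{5}
So after constraint 2: D(Y) = {2}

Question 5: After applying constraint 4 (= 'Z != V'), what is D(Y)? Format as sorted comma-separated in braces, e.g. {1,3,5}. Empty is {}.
Answer: {2}

Derivation:
Constraint 1 (Z != Y) on D(Z)={3,6,7,8} D(Y)={2,5,7}: no change
Constraint 2 (Y + Z = V) on D(Y)={2,5,7} D(Z)={3,6,7,8} D(V)={2,3,4,5,7}: Y {2,5,7}->{2}; Z {3,6,7,8}->{3}; V {2,3,4,5,7}->{5}
Constraint 3 (Z + Y = V) on D(Z)={3} D(Y)={2} D(V)={5}: no change
Constraint 4 (Z != V) on D(Z)={3} D(V)={5}: no change
So after constraint 4: D(Y) = {2}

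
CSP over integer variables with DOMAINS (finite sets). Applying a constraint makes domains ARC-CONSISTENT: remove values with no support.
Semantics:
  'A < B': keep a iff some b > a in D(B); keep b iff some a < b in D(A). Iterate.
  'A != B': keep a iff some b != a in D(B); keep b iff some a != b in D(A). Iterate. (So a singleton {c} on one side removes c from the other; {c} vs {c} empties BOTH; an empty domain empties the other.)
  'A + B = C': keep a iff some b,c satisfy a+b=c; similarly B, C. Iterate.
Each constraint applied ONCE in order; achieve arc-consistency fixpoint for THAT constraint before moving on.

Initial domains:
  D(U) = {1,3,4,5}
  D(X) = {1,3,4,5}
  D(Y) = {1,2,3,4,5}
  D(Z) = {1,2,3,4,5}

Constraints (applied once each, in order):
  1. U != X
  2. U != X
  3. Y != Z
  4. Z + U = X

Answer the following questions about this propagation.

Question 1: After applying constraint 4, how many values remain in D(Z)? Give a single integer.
Answer: 4

Derivation:
Constraint 1 (U != X) on D(U)={1,3,4,5} D(X)={1,3,4,5}: no change
Constraint 2 (U != X) on D(U)={1,3,4,5} D(X)={1,3,4,5}: no change
Constraint 3 (Y != Z) on D(Y)={1,2,3,4,5} D(Z)={1,2,3,4,5}: no change
Constraint 4 (Z + U = X) on D(Z)={1,2,3,4,5} D(U)={1,3,4,5} D(X)={1,3,4,5}: Z {1,2,3,4,5}->{1,2,3,4}; U {1,3,4,5}->{1,3,4}; X {1,3,4,5}->{3,4,5}
So after constraint 4: D(Z)={1,2,3,4}, size = 4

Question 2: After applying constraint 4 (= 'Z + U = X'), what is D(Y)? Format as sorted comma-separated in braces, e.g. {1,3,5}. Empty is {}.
Constraint 1 (U != X) on D(U)={1,3,4,5} D(X)={1,3,4,5}: no change
Constraint 2 (U != X) on D(U)={1,3,4,5} D(X)={1,3,4,5}: no change
Constraint 3 (Y != Z) on D(Y)={1,2,3,4,5} D(Z)={1,2,3,4,5}: no change
Constraint 4 (Z + U = X) on D(Z)={1,2,3,4,5} D(U)={1,3,4,5} D(X)={1,3,4,5}: Z {1,2,3,4,5}->{1,2,3,4}; U {1,3,4,5}->{1,3,4}; X {1,3,4,5}->{3,4,5}
So after constraint 4: D(Y) = {1,2,3,4,5}

Answer: {1,2,3,4,5}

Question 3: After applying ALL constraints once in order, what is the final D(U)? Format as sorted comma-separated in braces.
Answer: {1,3,4}

Derivation:
Constraint 1 (U != X) on D(U)={1,3,4,5} D(X)={1,3,4,5}: no change
Constraint 2 (U != X) on D(U)={1,3,4,5} D(X)={1,3,4,5}: no change
Constraint 3 (Y != Z) on D(Y)={1,2,3,4,5} D(Z)={1,2,3,4,5}: no change
Constraint 4 (Z + U = X) on D(Z)={1,2,3,4,5} D(U)={1,3,4,5} D(X)={1,3,4,5}: Z {1,2,3,4,5}->{1,2,3,4}; U {1,3,4,5}->{1,3,4}; X {1,3,4,5}->{3,4,5}
So after all 4 constraints: D(U) = {1,3,4}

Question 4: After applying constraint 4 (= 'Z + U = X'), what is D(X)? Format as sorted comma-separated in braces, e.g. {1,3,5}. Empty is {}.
Constraint 1 (U != X) on D(U)={1,3,4,5} D(X)={1,3,4,5}: no change
Constraint 2 (U != X) on D(U)={1,3,4,5} D(X)={1,3,4,5}: no change
Constraint 3 (Y != Z) on D(Y)={1,2,3,4,5} D(Z)={1,2,3,4,5}: no change
Constraint 4 (Z + U = X) on D(Z)={1,2,3,4,5} D(U)={1,3,4,5} D(X)={1,3,4,5}: Z {1,2,3,4,5}->{1,2,3,4}; U {1,3,4,5}->{1,3,4}; X {1,3,4,5}->{3,4,5}
So after constraint 4: D(X) = {3,4,5}

Answer: {3,4,5}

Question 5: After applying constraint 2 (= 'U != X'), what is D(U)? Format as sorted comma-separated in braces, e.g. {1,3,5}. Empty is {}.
Constraint 1 (U != X) on D(U)={1,3,4,5} D(X)={1,3,4,5}: no change
Constraint 2 (U != X) on D(U)={1,3,4,5} D(X)={1,3,4,5}: no change
So after constraint 2: D(U) = {1,3,4,5}

Answer: {1,3,4,5}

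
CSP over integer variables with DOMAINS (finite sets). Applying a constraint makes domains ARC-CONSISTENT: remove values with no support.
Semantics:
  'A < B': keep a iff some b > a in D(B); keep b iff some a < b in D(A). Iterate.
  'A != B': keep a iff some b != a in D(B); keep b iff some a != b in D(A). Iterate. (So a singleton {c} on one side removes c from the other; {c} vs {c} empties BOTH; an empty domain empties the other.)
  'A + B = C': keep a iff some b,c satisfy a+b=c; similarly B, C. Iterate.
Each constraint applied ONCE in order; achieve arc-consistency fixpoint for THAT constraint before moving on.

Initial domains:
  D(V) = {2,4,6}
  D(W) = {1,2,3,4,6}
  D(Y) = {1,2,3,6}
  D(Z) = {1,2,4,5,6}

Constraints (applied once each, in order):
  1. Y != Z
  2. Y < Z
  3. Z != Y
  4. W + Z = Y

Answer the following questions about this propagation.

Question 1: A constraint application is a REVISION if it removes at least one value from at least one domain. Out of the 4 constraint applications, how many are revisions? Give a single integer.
Constraint 1 (Y != Z) on D(Y)={1,2,3,6} D(Z)={1,2,4,5,6}: no change => not a revision
Constraint 2 (Y < Z) on D(Y)={1,2,3,6} D(Z)={1,2,4,5,6}: Y {1,2,3,6}->{1,2,3}; Z {1,2,4,5,6}->{2,4,5,6} => REVISION
Constraint 3 (Z != Y) on D(Z)={2,4,5,6} D(Y)={1,2,3}: no change => not a revision
Constraint 4 (W + Z = Y) on D(W)={1,2,3,4,6} D(Z)={2,4,5,6} D(Y)={1,2,3}: W {1,2,3,4,6}->{1}; Z {2,4,5,6}->{2}; Y {1,2,3}->{3} => REVISION
Total revisions = 2

Answer: 2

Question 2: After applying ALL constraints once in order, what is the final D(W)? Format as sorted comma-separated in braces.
Constraint 1 (Y != Z) on D(Y)={1,2,3,6} D(Z)={1,2,4,5,6}: no change
Constraint 2 (Y < Z) on D(Y)={1,2,3,6} D(Z)={1,2,4,5,6}: Y {1,2,3,6}->{1,2,3}; Z {1,2,4,5,6}->{2,4,5,6}
Constraint 3 (Z != Y) on D(Z)={2,4,5,6} D(Y)={1,2,3}: no change
Constraint 4 (W + Z = Y) on D(W)={1,2,3,4,6} D(Z)={2,4,5,6} D(Y)={1,2,3}: W {1,2,3,4,6}->{1}; Z {2,4,5,6}->{2}; Y {1,2,3}->{3}
So after all 4 constraints: D(W) = {1}

Answer: {1}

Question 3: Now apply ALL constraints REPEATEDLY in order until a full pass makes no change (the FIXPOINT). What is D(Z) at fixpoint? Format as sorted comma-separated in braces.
pass 0 (initial): D(Z)={1,2,4,5,6}
pass 1: W {1,2,3,4,6}->{1}; Y {1,2,3,6}->{3}; Z {1,2,4,5,6}->{2}
pass 2: W {1}->{}; Y {3}->{}; Z {2}->{}
pass 3: no change
Fixpoint after 3 passes: D(Z) = {}

Answer: {}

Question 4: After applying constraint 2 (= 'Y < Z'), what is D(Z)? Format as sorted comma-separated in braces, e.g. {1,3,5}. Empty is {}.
Constraint 1 (Y != Z) on D(Y)={1,2,3,6} D(Z)={1,2,4,5,6}: no change
Constraint 2 (Y < Z) on D(Y)={1,2,3,6} D(Z)={1,2,4,5,6}: Y {1,2,3,6}->{1,2,3}; Z {1,2,4,5,6}->{2,4,5,6}
So after constraint 2: D(Z) = {2,4,5,6}

Answer: {2,4,5,6}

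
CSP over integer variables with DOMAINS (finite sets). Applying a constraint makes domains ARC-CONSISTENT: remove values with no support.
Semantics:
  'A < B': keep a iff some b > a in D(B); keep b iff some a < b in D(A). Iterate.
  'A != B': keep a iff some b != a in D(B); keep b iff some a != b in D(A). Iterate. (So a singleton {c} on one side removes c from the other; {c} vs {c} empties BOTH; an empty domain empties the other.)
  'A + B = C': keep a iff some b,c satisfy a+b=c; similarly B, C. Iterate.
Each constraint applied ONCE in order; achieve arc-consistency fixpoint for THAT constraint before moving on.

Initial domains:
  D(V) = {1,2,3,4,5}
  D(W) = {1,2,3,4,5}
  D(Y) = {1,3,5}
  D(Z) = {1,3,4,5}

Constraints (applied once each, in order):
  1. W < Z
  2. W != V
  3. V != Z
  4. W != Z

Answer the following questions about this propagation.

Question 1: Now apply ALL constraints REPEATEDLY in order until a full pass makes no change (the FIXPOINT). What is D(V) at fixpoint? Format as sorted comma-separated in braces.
pass 0 (initial): D(V)={1,2,3,4,5}
pass 1: W {1,2,3,4,5}->{1,2,3,4}; Z {1,3,4,5}->{3,4,5}
pass 2: no change
Fixpoint after 2 passes: D(V) = {1,2,3,4,5}

Answer: {1,2,3,4,5}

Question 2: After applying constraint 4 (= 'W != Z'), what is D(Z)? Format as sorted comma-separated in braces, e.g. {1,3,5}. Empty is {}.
Constraint 1 (W < Z) on D(W)={1,2,3,4,5} D(Z)={1,3,4,5}: W {1,2,3,4,5}->{1,2,3,4}; Z {1,3,4,5}->{3,4,5}
Constraint 2 (W != V) on D(W)={1,2,3,4} D(V)={1,2,3,4,5}: no change
Constraint 3 (V != Z) on D(V)={1,2,3,4,5} D(Z)={3,4,5}: no change
Constraint 4 (W != Z) on D(W)={1,2,3,4} D(Z)={3,4,5}: no change
So after constraint 4: D(Z) = {3,4,5}

Answer: {3,4,5}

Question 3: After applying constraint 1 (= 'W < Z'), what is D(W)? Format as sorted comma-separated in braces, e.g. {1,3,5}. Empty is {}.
Constraint 1 (W < Z) on D(W)={1,2,3,4,5} D(Z)={1,3,4,5}: W {1,2,3,4,5}->{1,2,3,4}; Z {1,3,4,5}->{3,4,5}
So after constraint 1: D(W) = {1,2,3,4}

Answer: {1,2,3,4}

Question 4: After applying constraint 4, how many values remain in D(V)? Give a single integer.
Answer: 5

Derivation:
Constraint 1 (W < Z) on D(W)={1,2,3,4,5} D(Z)={1,3,4,5}: W {1,2,3,4,5}->{1,2,3,4}; Z {1,3,4,5}->{3,4,5}
Constraint 2 (W != V) on D(W)={1,2,3,4} D(V)={1,2,3,4,5}: no change
Constraint 3 (V != Z) on D(V)={1,2,3,4,5} D(Z)={3,4,5}: no change
Constraint 4 (W != Z) on D(W)={1,2,3,4} D(Z)={3,4,5}: no change
So after constraint 4: D(V)={1,2,3,4,5}, size = 5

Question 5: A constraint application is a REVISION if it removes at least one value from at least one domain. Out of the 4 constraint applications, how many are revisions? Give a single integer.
Answer: 1

Derivation:
Constraint 1 (W < Z) on D(W)={1,2,3,4,5} D(Z)={1,3,4,5}: W {1,2,3,4,5}->{1,2,3,4}; Z {1,3,4,5}->{3,4,5} => REVISION
Constraint 2 (W != V) on D(W)={1,2,3,4} D(V)={1,2,3,4,5}: no change => not a revision
Constraint 3 (V != Z) on D(V)={1,2,3,4,5} D(Z)={3,4,5}: no change => not a revision
Constraint 4 (W != Z) on D(W)={1,2,3,4} D(Z)={3,4,5}: no change => not a revision
Total revisions = 1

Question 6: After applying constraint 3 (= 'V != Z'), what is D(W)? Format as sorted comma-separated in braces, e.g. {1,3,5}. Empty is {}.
Answer: {1,2,3,4}

Derivation:
Constraint 1 (W < Z) on D(W)={1,2,3,4,5} D(Z)={1,3,4,5}: W {1,2,3,4,5}->{1,2,3,4}; Z {1,3,4,5}->{3,4,5}
Constraint 2 (W != V) on D(W)={1,2,3,4} D(V)={1,2,3,4,5}: no change
Constraint 3 (V != Z) on D(V)={1,2,3,4,5} D(Z)={3,4,5}: no change
So after constraint 3: D(W) = {1,2,3,4}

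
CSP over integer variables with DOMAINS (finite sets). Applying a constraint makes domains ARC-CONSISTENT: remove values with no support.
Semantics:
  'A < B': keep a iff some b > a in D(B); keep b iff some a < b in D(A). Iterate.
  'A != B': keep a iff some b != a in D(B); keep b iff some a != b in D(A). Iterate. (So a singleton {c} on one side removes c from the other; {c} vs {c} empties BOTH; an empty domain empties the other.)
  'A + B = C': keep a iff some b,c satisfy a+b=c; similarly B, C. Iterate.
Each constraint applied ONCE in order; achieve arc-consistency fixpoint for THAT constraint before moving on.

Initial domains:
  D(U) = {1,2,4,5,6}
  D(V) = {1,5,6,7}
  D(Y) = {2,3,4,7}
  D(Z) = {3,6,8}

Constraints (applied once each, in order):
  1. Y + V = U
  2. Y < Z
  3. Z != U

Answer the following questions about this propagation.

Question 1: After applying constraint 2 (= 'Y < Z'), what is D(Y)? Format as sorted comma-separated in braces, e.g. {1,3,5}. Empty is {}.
Answer: {3,4}

Derivation:
Constraint 1 (Y + V = U) on D(Y)={2,3,4,7} D(V)={1,5,6,7} D(U)={1,2,4,5,6}: Y {2,3,4,7}->{3,4}; V {1,5,6,7}->{1}; U {1,2,4,5,6}->{4,5}
Constraint 2 (Y < Z) on D(Y)={3,4} D(Z)={3,6,8}: Z {3,6,8}->{6,8}
So after constraint 2: D(Y) = {3,4}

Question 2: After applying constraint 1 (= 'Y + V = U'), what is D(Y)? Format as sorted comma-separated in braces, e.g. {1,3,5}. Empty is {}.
Constraint 1 (Y + V = U) on D(Y)={2,3,4,7} D(V)={1,5,6,7} D(U)={1,2,4,5,6}: Y {2,3,4,7}->{3,4}; V {1,5,6,7}->{1}; U {1,2,4,5,6}->{4,5}
So after constraint 1: D(Y) = {3,4}

Answer: {3,4}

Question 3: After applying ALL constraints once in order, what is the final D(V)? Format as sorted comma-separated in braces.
Answer: {1}

Derivation:
Constraint 1 (Y + V = U) on D(Y)={2,3,4,7} D(V)={1,5,6,7} D(U)={1,2,4,5,6}: Y {2,3,4,7}->{3,4}; V {1,5,6,7}->{1}; U {1,2,4,5,6}->{4,5}
Constraint 2 (Y < Z) on D(Y)={3,4} D(Z)={3,6,8}: Z {3,6,8}->{6,8}
Constraint 3 (Z != U) on D(Z)={6,8} D(U)={4,5}: no change
So after all 3 constraints: D(V) = {1}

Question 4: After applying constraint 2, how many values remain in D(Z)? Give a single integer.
Constraint 1 (Y + V = U) on D(Y)={2,3,4,7} D(V)={1,5,6,7} D(U)={1,2,4,5,6}: Y {2,3,4,7}->{3,4}; V {1,5,6,7}->{1}; U {1,2,4,5,6}->{4,5}
Constraint 2 (Y < Z) on D(Y)={3,4} D(Z)={3,6,8}: Z {3,6,8}->{6,8}
So after constraint 2: D(Z)={6,8}, size = 2

Answer: 2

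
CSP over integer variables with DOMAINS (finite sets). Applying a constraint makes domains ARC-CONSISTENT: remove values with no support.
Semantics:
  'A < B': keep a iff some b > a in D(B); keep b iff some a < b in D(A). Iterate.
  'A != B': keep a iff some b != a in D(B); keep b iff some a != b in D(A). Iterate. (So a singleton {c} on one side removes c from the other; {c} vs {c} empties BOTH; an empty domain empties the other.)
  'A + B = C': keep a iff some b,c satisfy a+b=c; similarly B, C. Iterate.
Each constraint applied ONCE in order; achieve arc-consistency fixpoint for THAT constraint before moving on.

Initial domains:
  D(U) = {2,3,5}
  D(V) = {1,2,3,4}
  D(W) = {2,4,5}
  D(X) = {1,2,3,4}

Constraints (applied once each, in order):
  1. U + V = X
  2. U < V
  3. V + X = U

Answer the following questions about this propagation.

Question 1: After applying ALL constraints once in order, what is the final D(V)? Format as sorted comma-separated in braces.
Answer: {}

Derivation:
Constraint 1 (U + V = X) on D(U)={2,3,5} D(V)={1,2,3,4} D(X)={1,2,3,4}: U {2,3,5}->{2,3}; V {1,2,3,4}->{1,2}; X {1,2,3,4}->{3,4}
Constraint 2 (U < V) on D(U)={2,3} D(V)={1,2}: U {2,3}->{}; V {1,2}->{}
Constraint 3 (V + X = U) on D(V)={} D(X)={3,4} D(U)={}: X {3,4}->{}
So after all 3 constraints: D(V) = {}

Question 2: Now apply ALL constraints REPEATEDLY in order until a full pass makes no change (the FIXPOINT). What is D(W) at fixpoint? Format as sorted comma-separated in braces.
pass 0 (initial): D(W)={2,4,5}
pass 1: U {2,3,5}->{}; V {1,2,3,4}->{}; X {1,2,3,4}->{}
pass 2: no change
Fixpoint after 2 passes: D(W) = {2,4,5}

Answer: {2,4,5}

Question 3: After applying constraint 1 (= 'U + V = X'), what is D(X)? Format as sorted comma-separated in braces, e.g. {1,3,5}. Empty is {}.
Constraint 1 (U + V = X) on D(U)={2,3,5} D(V)={1,2,3,4} D(X)={1,2,3,4}: U {2,3,5}->{2,3}; V {1,2,3,4}->{1,2}; X {1,2,3,4}->{3,4}
So after constraint 1: D(X) = {3,4}

Answer: {3,4}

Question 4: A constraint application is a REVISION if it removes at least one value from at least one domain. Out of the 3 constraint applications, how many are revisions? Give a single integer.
Answer: 3

Derivation:
Constraint 1 (U + V = X) on D(U)={2,3,5} D(V)={1,2,3,4} D(X)={1,2,3,4}: U {2,3,5}->{2,3}; V {1,2,3,4}->{1,2}; X {1,2,3,4}->{3,4} => REVISION
Constraint 2 (U < V) on D(U)={2,3} D(V)={1,2}: U {2,3}->{}; V {1,2}->{} => REVISION
Constraint 3 (V + X = U) on D(V)={} D(X)={3,4} D(U)={}: X {3,4}->{} => REVISION
Total revisions = 3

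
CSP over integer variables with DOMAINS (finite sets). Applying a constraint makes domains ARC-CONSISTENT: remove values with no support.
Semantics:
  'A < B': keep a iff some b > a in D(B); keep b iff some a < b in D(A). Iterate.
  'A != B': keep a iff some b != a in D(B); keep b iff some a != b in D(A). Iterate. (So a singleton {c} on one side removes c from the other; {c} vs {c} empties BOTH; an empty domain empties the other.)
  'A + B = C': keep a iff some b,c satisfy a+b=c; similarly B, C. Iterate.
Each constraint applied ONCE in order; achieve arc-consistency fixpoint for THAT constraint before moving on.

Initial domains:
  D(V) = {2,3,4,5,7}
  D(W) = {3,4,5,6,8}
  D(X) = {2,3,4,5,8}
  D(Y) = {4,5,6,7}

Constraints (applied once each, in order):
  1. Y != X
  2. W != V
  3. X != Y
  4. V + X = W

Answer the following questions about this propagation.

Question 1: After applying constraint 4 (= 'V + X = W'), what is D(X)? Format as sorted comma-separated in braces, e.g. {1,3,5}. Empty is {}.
Answer: {2,3,4,5}

Derivation:
Constraint 1 (Y != X) on D(Y)={4,5,6,7} D(X)={2,3,4,5,8}: no change
Constraint 2 (W != V) on D(W)={3,4,5,6,8} D(V)={2,3,4,5,7}: no change
Constraint 3 (X != Y) on D(X)={2,3,4,5,8} D(Y)={4,5,6,7}: no change
Constraint 4 (V + X = W) on D(V)={2,3,4,5,7} D(X)={2,3,4,5,8} D(W)={3,4,5,6,8}: V {2,3,4,5,7}->{2,3,4,5}; X {2,3,4,5,8}->{2,3,4,5}; W {3,4,5,6,8}->{4,5,6,8}
So after constraint 4: D(X) = {2,3,4,5}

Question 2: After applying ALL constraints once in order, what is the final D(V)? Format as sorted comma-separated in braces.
Answer: {2,3,4,5}

Derivation:
Constraint 1 (Y != X) on D(Y)={4,5,6,7} D(X)={2,3,4,5,8}: no change
Constraint 2 (W != V) on D(W)={3,4,5,6,8} D(V)={2,3,4,5,7}: no change
Constraint 3 (X != Y) on D(X)={2,3,4,5,8} D(Y)={4,5,6,7}: no change
Constraint 4 (V + X = W) on D(V)={2,3,4,5,7} D(X)={2,3,4,5,8} D(W)={3,4,5,6,8}: V {2,3,4,5,7}->{2,3,4,5}; X {2,3,4,5,8}->{2,3,4,5}; W {3,4,5,6,8}->{4,5,6,8}
So after all 4 constraints: D(V) = {2,3,4,5}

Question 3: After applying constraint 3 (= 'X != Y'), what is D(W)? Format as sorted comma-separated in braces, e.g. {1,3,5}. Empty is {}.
Constraint 1 (Y != X) on D(Y)={4,5,6,7} D(X)={2,3,4,5,8}: no change
Constraint 2 (W != V) on D(W)={3,4,5,6,8} D(V)={2,3,4,5,7}: no change
Constraint 3 (X != Y) on D(X)={2,3,4,5,8} D(Y)={4,5,6,7}: no change
So after constraint 3: D(W) = {3,4,5,6,8}

Answer: {3,4,5,6,8}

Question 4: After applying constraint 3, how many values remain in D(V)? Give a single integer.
Answer: 5

Derivation:
Constraint 1 (Y != X) on D(Y)={4,5,6,7} D(X)={2,3,4,5,8}: no change
Constraint 2 (W != V) on D(W)={3,4,5,6,8} D(V)={2,3,4,5,7}: no change
Constraint 3 (X != Y) on D(X)={2,3,4,5,8} D(Y)={4,5,6,7}: no change
So after constraint 3: D(V)={2,3,4,5,7}, size = 5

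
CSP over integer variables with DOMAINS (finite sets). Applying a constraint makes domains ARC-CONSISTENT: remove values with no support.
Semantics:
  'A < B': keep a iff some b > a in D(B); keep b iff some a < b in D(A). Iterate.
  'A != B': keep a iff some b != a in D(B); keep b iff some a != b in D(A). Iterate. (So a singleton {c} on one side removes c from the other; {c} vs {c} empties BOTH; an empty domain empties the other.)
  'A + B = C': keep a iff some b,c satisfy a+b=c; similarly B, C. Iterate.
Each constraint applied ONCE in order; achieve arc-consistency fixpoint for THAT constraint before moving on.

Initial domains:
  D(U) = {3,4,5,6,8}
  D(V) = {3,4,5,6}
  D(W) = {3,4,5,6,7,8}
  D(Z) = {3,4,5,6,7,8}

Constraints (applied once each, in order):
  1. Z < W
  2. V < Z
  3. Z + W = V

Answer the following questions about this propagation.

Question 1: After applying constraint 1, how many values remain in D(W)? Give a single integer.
Answer: 5

Derivation:
Constraint 1 (Z < W) on D(Z)={3,4,5,6,7,8} D(W)={3,4,5,6,7,8}: Z {3,4,5,6,7,8}->{3,4,5,6,7}; W {3,4,5,6,7,8}->{4,5,6,7,8}
So after constraint 1: D(W)={4,5,6,7,8}, size = 5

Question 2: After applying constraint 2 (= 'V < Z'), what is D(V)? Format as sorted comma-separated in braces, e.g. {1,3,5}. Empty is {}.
Answer: {3,4,5,6}

Derivation:
Constraint 1 (Z < W) on D(Z)={3,4,5,6,7,8} D(W)={3,4,5,6,7,8}: Z {3,4,5,6,7,8}->{3,4,5,6,7}; W {3,4,5,6,7,8}->{4,5,6,7,8}
Constraint 2 (V < Z) on D(V)={3,4,5,6} D(Z)={3,4,5,6,7}: Z {3,4,5,6,7}->{4,5,6,7}
So after constraint 2: D(V) = {3,4,5,6}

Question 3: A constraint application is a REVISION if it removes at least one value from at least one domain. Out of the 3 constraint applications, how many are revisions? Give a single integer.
Answer: 3

Derivation:
Constraint 1 (Z < W) on D(Z)={3,4,5,6,7,8} D(W)={3,4,5,6,7,8}: Z {3,4,5,6,7,8}->{3,4,5,6,7}; W {3,4,5,6,7,8}->{4,5,6,7,8} => REVISION
Constraint 2 (V < Z) on D(V)={3,4,5,6} D(Z)={3,4,5,6,7}: Z {3,4,5,6,7}->{4,5,6,7} => REVISION
Constraint 3 (Z + W = V) on D(Z)={4,5,6,7} D(W)={4,5,6,7,8} D(V)={3,4,5,6}: Z {4,5,6,7}->{}; W {4,5,6,7,8}->{}; V {3,4,5,6}->{} => REVISION
Total revisions = 3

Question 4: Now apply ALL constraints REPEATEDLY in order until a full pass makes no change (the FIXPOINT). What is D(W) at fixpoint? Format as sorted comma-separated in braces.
Answer: {}

Derivation:
pass 0 (initial): D(W)={3,4,5,6,7,8}
pass 1: V {3,4,5,6}->{}; W {3,4,5,6,7,8}->{}; Z {3,4,5,6,7,8}->{}
pass 2: no change
Fixpoint after 2 passes: D(W) = {}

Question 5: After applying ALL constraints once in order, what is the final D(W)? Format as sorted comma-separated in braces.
Answer: {}

Derivation:
Constraint 1 (Z < W) on D(Z)={3,4,5,6,7,8} D(W)={3,4,5,6,7,8}: Z {3,4,5,6,7,8}->{3,4,5,6,7}; W {3,4,5,6,7,8}->{4,5,6,7,8}
Constraint 2 (V < Z) on D(V)={3,4,5,6} D(Z)={3,4,5,6,7}: Z {3,4,5,6,7}->{4,5,6,7}
Constraint 3 (Z + W = V) on D(Z)={4,5,6,7} D(W)={4,5,6,7,8} D(V)={3,4,5,6}: Z {4,5,6,7}->{}; W {4,5,6,7,8}->{}; V {3,4,5,6}->{}
So after all 3 constraints: D(W) = {}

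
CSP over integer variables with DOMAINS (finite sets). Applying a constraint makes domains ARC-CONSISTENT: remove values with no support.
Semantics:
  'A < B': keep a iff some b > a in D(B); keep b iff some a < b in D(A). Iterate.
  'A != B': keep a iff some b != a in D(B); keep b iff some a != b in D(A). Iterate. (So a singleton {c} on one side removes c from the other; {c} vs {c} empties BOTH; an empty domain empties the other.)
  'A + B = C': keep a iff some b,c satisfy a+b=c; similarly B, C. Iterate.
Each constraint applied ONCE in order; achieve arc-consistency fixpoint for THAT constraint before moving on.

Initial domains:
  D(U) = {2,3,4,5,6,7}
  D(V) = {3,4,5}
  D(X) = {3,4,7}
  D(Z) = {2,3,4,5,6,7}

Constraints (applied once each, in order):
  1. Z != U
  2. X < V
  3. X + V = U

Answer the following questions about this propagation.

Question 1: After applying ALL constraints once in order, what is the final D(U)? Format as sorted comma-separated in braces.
Constraint 1 (Z != U) on D(Z)={2,3,4,5,6,7} D(U)={2,3,4,5,6,7}: no change
Constraint 2 (X < V) on D(X)={3,4,7} D(V)={3,4,5}: X {3,4,7}->{3,4}; V {3,4,5}->{4,5}
Constraint 3 (X + V = U) on D(X)={3,4} D(V)={4,5} D(U)={2,3,4,5,6,7}: X {3,4}->{3}; V {4,5}->{4}; U {2,3,4,5,6,7}->{7}
So after all 3 constraints: D(U) = {7}

Answer: {7}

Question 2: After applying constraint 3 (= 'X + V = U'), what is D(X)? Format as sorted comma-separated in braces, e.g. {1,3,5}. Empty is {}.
Answer: {3}

Derivation:
Constraint 1 (Z != U) on D(Z)={2,3,4,5,6,7} D(U)={2,3,4,5,6,7}: no change
Constraint 2 (X < V) on D(X)={3,4,7} D(V)={3,4,5}: X {3,4,7}->{3,4}; V {3,4,5}->{4,5}
Constraint 3 (X + V = U) on D(X)={3,4} D(V)={4,5} D(U)={2,3,4,5,6,7}: X {3,4}->{3}; V {4,5}->{4}; U {2,3,4,5,6,7}->{7}
So after constraint 3: D(X) = {3}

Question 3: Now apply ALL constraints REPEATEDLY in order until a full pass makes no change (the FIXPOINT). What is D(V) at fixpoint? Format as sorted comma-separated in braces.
Answer: {4}

Derivation:
pass 0 (initial): D(V)={3,4,5}
pass 1: U {2,3,4,5,6,7}->{7}; V {3,4,5}->{4}; X {3,4,7}->{3}
pass 2: Z {2,3,4,5,6,7}->{2,3,4,5,6}
pass 3: no change
Fixpoint after 3 passes: D(V) = {4}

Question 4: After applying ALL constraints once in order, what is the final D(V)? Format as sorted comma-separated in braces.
Constraint 1 (Z != U) on D(Z)={2,3,4,5,6,7} D(U)={2,3,4,5,6,7}: no change
Constraint 2 (X < V) on D(X)={3,4,7} D(V)={3,4,5}: X {3,4,7}->{3,4}; V {3,4,5}->{4,5}
Constraint 3 (X + V = U) on D(X)={3,4} D(V)={4,5} D(U)={2,3,4,5,6,7}: X {3,4}->{3}; V {4,5}->{4}; U {2,3,4,5,6,7}->{7}
So after all 3 constraints: D(V) = {4}

Answer: {4}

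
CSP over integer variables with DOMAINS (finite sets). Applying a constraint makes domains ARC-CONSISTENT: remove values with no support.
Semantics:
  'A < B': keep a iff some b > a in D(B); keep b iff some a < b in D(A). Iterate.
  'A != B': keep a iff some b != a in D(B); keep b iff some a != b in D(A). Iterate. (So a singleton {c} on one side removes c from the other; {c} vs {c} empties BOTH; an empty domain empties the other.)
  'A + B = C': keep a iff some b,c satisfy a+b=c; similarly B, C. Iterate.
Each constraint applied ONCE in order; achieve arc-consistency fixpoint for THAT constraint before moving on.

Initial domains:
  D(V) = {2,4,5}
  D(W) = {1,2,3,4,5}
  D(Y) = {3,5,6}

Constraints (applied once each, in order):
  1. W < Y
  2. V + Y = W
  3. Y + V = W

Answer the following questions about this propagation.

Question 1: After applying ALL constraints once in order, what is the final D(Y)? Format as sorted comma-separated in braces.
Answer: {3}

Derivation:
Constraint 1 (W < Y) on D(W)={1,2,3,4,5} D(Y)={3,5,6}: no change
Constraint 2 (V + Y = W) on D(V)={2,4,5} D(Y)={3,5,6} D(W)={1,2,3,4,5}: V {2,4,5}->{2}; Y {3,5,6}->{3}; W {1,2,3,4,5}->{5}
Constraint 3 (Y + V = W) on D(Y)={3} D(V)={2} D(W)={5}: no change
So after all 3 constraints: D(Y) = {3}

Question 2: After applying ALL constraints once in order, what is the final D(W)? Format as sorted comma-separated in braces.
Answer: {5}

Derivation:
Constraint 1 (W < Y) on D(W)={1,2,3,4,5} D(Y)={3,5,6}: no change
Constraint 2 (V + Y = W) on D(V)={2,4,5} D(Y)={3,5,6} D(W)={1,2,3,4,5}: V {2,4,5}->{2}; Y {3,5,6}->{3}; W {1,2,3,4,5}->{5}
Constraint 3 (Y + V = W) on D(Y)={3} D(V)={2} D(W)={5}: no change
So after all 3 constraints: D(W) = {5}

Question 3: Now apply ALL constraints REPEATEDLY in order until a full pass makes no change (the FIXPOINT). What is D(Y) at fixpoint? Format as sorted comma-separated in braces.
Answer: {}

Derivation:
pass 0 (initial): D(Y)={3,5,6}
pass 1: V {2,4,5}->{2}; W {1,2,3,4,5}->{5}; Y {3,5,6}->{3}
pass 2: V {2}->{}; W {5}->{}; Y {3}->{}
pass 3: no change
Fixpoint after 3 passes: D(Y) = {}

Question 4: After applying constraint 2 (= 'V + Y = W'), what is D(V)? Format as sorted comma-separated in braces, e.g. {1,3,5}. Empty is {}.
Constraint 1 (W < Y) on D(W)={1,2,3,4,5} D(Y)={3,5,6}: no change
Constraint 2 (V + Y = W) on D(V)={2,4,5} D(Y)={3,5,6} D(W)={1,2,3,4,5}: V {2,4,5}->{2}; Y {3,5,6}->{3}; W {1,2,3,4,5}->{5}
So after constraint 2: D(V) = {2}

Answer: {2}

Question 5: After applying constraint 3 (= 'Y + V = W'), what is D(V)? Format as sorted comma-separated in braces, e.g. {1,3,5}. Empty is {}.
Constraint 1 (W < Y) on D(W)={1,2,3,4,5} D(Y)={3,5,6}: no change
Constraint 2 (V + Y = W) on D(V)={2,4,5} D(Y)={3,5,6} D(W)={1,2,3,4,5}: V {2,4,5}->{2}; Y {3,5,6}->{3}; W {1,2,3,4,5}->{5}
Constraint 3 (Y + V = W) on D(Y)={3} D(V)={2} D(W)={5}: no change
So after constraint 3: D(V) = {2}

Answer: {2}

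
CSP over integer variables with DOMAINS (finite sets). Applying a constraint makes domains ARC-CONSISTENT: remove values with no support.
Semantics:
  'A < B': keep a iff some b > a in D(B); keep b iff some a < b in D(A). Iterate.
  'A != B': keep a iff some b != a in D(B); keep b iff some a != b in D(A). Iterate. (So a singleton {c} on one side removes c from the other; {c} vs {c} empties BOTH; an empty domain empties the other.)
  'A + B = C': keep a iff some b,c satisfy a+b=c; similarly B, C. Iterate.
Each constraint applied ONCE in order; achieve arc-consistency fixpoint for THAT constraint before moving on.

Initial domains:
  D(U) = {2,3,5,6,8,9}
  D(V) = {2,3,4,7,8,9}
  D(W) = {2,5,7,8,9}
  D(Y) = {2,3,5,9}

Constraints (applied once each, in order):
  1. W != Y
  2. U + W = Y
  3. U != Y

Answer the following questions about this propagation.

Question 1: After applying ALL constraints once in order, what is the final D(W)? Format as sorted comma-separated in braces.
Answer: {2,7}

Derivation:
Constraint 1 (W != Y) on D(W)={2,5,7,8,9} D(Y)={2,3,5,9}: no change
Constraint 2 (U + W = Y) on D(U)={2,3,5,6,8,9} D(W)={2,5,7,8,9} D(Y)={2,3,5,9}: U {2,3,5,6,8,9}->{2,3}; W {2,5,7,8,9}->{2,7}; Y {2,3,5,9}->{5,9}
Constraint 3 (U != Y) on D(U)={2,3} D(Y)={5,9}: no change
So after all 3 constraints: D(W) = {2,7}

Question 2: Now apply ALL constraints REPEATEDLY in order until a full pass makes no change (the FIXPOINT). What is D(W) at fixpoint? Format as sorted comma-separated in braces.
pass 0 (initial): D(W)={2,5,7,8,9}
pass 1: U {2,3,5,6,8,9}->{2,3}; W {2,5,7,8,9}->{2,7}; Y {2,3,5,9}->{5,9}
pass 2: no change
Fixpoint after 2 passes: D(W) = {2,7}

Answer: {2,7}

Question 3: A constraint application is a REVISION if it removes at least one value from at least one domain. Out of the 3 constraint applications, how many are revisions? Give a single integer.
Answer: 1

Derivation:
Constraint 1 (W != Y) on D(W)={2,5,7,8,9} D(Y)={2,3,5,9}: no change => not a revision
Constraint 2 (U + W = Y) on D(U)={2,3,5,6,8,9} D(W)={2,5,7,8,9} D(Y)={2,3,5,9}: U {2,3,5,6,8,9}->{2,3}; W {2,5,7,8,9}->{2,7}; Y {2,3,5,9}->{5,9} => REVISION
Constraint 3 (U != Y) on D(U)={2,3} D(Y)={5,9}: no change => not a revision
Total revisions = 1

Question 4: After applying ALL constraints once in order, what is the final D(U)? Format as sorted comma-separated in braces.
Answer: {2,3}

Derivation:
Constraint 1 (W != Y) on D(W)={2,5,7,8,9} D(Y)={2,3,5,9}: no change
Constraint 2 (U + W = Y) on D(U)={2,3,5,6,8,9} D(W)={2,5,7,8,9} D(Y)={2,3,5,9}: U {2,3,5,6,8,9}->{2,3}; W {2,5,7,8,9}->{2,7}; Y {2,3,5,9}->{5,9}
Constraint 3 (U != Y) on D(U)={2,3} D(Y)={5,9}: no change
So after all 3 constraints: D(U) = {2,3}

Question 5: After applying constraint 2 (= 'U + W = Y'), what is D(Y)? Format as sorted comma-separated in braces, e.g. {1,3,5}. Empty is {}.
Constraint 1 (W != Y) on D(W)={2,5,7,8,9} D(Y)={2,3,5,9}: no change
Constraint 2 (U + W = Y) on D(U)={2,3,5,6,8,9} D(W)={2,5,7,8,9} D(Y)={2,3,5,9}: U {2,3,5,6,8,9}->{2,3}; W {2,5,7,8,9}->{2,7}; Y {2,3,5,9}->{5,9}
So after constraint 2: D(Y) = {5,9}

Answer: {5,9}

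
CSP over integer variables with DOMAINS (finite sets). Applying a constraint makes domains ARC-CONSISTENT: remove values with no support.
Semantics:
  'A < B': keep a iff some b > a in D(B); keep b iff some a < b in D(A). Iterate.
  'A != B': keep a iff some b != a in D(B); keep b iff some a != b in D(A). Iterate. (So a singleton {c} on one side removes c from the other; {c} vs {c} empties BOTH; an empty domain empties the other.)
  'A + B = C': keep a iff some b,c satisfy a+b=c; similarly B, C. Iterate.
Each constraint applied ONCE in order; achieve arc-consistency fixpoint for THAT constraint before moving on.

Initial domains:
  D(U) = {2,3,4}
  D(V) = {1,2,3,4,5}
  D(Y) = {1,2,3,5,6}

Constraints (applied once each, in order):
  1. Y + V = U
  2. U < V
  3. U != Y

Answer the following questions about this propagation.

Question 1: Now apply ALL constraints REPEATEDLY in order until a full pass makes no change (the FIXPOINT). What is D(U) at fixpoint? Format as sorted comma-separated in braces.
Answer: {}

Derivation:
pass 0 (initial): D(U)={2,3,4}
pass 1: U {2,3,4}->{2}; V {1,2,3,4,5}->{3}; Y {1,2,3,5,6}->{1,3}
pass 2: U {2}->{}; V {3}->{}; Y {1,3}->{}
pass 3: no change
Fixpoint after 3 passes: D(U) = {}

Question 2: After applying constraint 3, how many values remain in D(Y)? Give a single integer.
Constraint 1 (Y + V = U) on D(Y)={1,2,3,5,6} D(V)={1,2,3,4,5} D(U)={2,3,4}: Y {1,2,3,5,6}->{1,2,3}; V {1,2,3,4,5}->{1,2,3}
Constraint 2 (U < V) on D(U)={2,3,4} D(V)={1,2,3}: U {2,3,4}->{2}; V {1,2,3}->{3}
Constraint 3 (U != Y) on D(U)={2} D(Y)={1,2,3}: Y {1,2,3}->{1,3}
So after constraint 3: D(Y)={1,3}, size = 2

Answer: 2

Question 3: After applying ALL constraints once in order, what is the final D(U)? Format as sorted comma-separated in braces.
Constraint 1 (Y + V = U) on D(Y)={1,2,3,5,6} D(V)={1,2,3,4,5} D(U)={2,3,4}: Y {1,2,3,5,6}->{1,2,3}; V {1,2,3,4,5}->{1,2,3}
Constraint 2 (U < V) on D(U)={2,3,4} D(V)={1,2,3}: U {2,3,4}->{2}; V {1,2,3}->{3}
Constraint 3 (U != Y) on D(U)={2} D(Y)={1,2,3}: Y {1,2,3}->{1,3}
So after all 3 constraints: D(U) = {2}

Answer: {2}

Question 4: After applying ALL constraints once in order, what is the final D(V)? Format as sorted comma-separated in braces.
Answer: {3}

Derivation:
Constraint 1 (Y + V = U) on D(Y)={1,2,3,5,6} D(V)={1,2,3,4,5} D(U)={2,3,4}: Y {1,2,3,5,6}->{1,2,3}; V {1,2,3,4,5}->{1,2,3}
Constraint 2 (U < V) on D(U)={2,3,4} D(V)={1,2,3}: U {2,3,4}->{2}; V {1,2,3}->{3}
Constraint 3 (U != Y) on D(U)={2} D(Y)={1,2,3}: Y {1,2,3}->{1,3}
So after all 3 constraints: D(V) = {3}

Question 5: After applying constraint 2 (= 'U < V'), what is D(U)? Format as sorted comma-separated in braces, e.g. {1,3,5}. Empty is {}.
Constraint 1 (Y + V = U) on D(Y)={1,2,3,5,6} D(V)={1,2,3,4,5} D(U)={2,3,4}: Y {1,2,3,5,6}->{1,2,3}; V {1,2,3,4,5}->{1,2,3}
Constraint 2 (U < V) on D(U)={2,3,4} D(V)={1,2,3}: U {2,3,4}->{2}; V {1,2,3}->{3}
So after constraint 2: D(U) = {2}

Answer: {2}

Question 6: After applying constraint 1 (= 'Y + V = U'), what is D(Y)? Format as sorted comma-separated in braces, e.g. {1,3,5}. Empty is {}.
Answer: {1,2,3}

Derivation:
Constraint 1 (Y + V = U) on D(Y)={1,2,3,5,6} D(V)={1,2,3,4,5} D(U)={2,3,4}: Y {1,2,3,5,6}->{1,2,3}; V {1,2,3,4,5}->{1,2,3}
So after constraint 1: D(Y) = {1,2,3}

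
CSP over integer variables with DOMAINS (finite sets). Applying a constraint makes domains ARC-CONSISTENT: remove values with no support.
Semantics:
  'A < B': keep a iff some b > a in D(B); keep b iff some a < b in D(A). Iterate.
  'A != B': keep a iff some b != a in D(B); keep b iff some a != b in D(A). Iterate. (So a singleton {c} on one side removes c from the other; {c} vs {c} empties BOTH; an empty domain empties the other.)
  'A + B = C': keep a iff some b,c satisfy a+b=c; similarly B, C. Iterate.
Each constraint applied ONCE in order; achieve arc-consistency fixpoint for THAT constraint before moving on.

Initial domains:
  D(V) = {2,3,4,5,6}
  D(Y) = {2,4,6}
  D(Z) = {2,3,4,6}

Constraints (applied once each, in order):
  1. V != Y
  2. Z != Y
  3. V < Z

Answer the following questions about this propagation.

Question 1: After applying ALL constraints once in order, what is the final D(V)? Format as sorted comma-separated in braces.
Answer: {2,3,4,5}

Derivation:
Constraint 1 (V != Y) on D(V)={2,3,4,5,6} D(Y)={2,4,6}: no change
Constraint 2 (Z != Y) on D(Z)={2,3,4,6} D(Y)={2,4,6}: no change
Constraint 3 (V < Z) on D(V)={2,3,4,5,6} D(Z)={2,3,4,6}: V {2,3,4,5,6}->{2,3,4,5}; Z {2,3,4,6}->{3,4,6}
So after all 3 constraints: D(V) = {2,3,4,5}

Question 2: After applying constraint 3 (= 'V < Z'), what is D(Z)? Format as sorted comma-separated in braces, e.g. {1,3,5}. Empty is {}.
Constraint 1 (V != Y) on D(V)={2,3,4,5,6} D(Y)={2,4,6}: no change
Constraint 2 (Z != Y) on D(Z)={2,3,4,6} D(Y)={2,4,6}: no change
Constraint 3 (V < Z) on D(V)={2,3,4,5,6} D(Z)={2,3,4,6}: V {2,3,4,5,6}->{2,3,4,5}; Z {2,3,4,6}->{3,4,6}
So after constraint 3: D(Z) = {3,4,6}

Answer: {3,4,6}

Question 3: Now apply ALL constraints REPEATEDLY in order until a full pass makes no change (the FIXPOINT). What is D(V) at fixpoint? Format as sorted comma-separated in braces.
pass 0 (initial): D(V)={2,3,4,5,6}
pass 1: V {2,3,4,5,6}->{2,3,4,5}; Z {2,3,4,6}->{3,4,6}
pass 2: no change
Fixpoint after 2 passes: D(V) = {2,3,4,5}

Answer: {2,3,4,5}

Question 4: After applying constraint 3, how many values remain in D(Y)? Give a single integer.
Answer: 3

Derivation:
Constraint 1 (V != Y) on D(V)={2,3,4,5,6} D(Y)={2,4,6}: no change
Constraint 2 (Z != Y) on D(Z)={2,3,4,6} D(Y)={2,4,6}: no change
Constraint 3 (V < Z) on D(V)={2,3,4,5,6} D(Z)={2,3,4,6}: V {2,3,4,5,6}->{2,3,4,5}; Z {2,3,4,6}->{3,4,6}
So after constraint 3: D(Y)={2,4,6}, size = 3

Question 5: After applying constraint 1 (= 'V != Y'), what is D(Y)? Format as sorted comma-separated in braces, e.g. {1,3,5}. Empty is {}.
Constraint 1 (V != Y) on D(V)={2,3,4,5,6} D(Y)={2,4,6}: no change
So after constraint 1: D(Y) = {2,4,6}

Answer: {2,4,6}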